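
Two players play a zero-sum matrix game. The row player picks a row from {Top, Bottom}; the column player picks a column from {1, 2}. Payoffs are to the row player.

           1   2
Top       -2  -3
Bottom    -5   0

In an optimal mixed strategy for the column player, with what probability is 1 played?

Row minima: Top → -3, Bottom → -5; maximin = -3.
Column maxima: 1 → -2, 2 → 0; minimax = -2.
-3 ≠ -2, so there is no saddle point; optimal play is mixed.
Let the row player play Top with probability p. Expected payoff against 1: (-2)p + (-5)(1−p) = 3p − 5; against 2: (-3)p + 0(1−p) = −3p.
Setting these equal: 3p − 5 = −3p ⇒ 6p = 5 ⇒ p = 5/6, and the value is (3)·(5/6) − 5 = -5/2.
For the column player: with q = P(1), equating Top's and Bottom's payoffs gives q − 3 = −5q ⇒ q = 1/2.

1/2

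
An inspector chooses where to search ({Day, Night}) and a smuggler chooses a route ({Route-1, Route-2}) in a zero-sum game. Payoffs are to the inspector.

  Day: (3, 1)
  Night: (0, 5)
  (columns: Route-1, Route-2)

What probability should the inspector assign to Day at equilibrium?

Row minima: Day → 1, Night → 0; maximin = 1.
Column maxima: Route-1 → 3, Route-2 → 5; minimax = 3.
1 ≠ 3, so there is no saddle point; optimal play is mixed.
Let the inspector play Day with probability p. Expected payoff against Route-1: 3p + 0(1−p) = 3p; against Route-2: 1p + 5(1−p) = −4p + 5.
Setting these equal: 3p = −4p + 5 ⇒ 7p = 5 ⇒ p = 5/7, and the value is (3)·(5/7) = 15/7.
For the smuggler: with q = P(Route-1), equating Day's and Night's payoffs gives 2q + 1 = −5q + 5 ⇒ q = 4/7.

5/7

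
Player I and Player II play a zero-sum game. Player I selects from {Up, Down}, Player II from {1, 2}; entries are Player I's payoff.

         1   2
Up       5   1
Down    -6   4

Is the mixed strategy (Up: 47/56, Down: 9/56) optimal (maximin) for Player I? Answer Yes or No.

Against 1 this mix gives (47/56)·5 + (9/56)·(-6) = 181/56.
Against 2 this mix gives (47/56)·1 + (9/56)·4 = 83/56.
Player II will play 2, holding Player I to 83/56. Shifting weight toward the row that does better against 2 would raise this floor (the equalizing mix achieves 13/7 against both 2 and 1), so the proposed strategy is not optimal.

No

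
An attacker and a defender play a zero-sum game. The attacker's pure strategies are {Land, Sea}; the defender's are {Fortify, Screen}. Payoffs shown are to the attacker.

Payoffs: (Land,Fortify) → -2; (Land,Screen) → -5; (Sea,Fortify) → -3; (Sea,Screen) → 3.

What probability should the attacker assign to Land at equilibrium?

2/3

Row minima: Land → -5, Sea → -3; maximin = -3.
Column maxima: Fortify → -2, Screen → 3; minimax = -2.
-3 ≠ -2, so there is no saddle point; optimal play is mixed.
Let the attacker play Land with probability p. Expected payoff against Fortify: (-2)p + (-3)(1−p) = p − 3; against Screen: (-5)p + 3(1−p) = −8p + 3.
Setting these equal: p − 3 = −8p + 3 ⇒ 9p = 6 ⇒ p = 2/3, and the value is (1)·(2/3) − 3 = -7/3.
For the defender: with q = P(Fortify), equating Land's and Sea's payoffs gives 3q − 5 = −6q + 3 ⇒ q = 8/9.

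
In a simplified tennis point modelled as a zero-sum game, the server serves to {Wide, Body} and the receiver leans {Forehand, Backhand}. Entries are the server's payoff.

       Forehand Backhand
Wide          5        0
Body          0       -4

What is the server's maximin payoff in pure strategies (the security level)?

0

Row minima: Wide → 0, Body → -4.
The best of these is 0.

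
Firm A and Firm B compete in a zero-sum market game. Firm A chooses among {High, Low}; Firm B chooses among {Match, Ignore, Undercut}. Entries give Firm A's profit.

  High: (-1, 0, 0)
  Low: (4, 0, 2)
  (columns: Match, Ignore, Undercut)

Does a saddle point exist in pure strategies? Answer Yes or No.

Row minima: High → -1, Low → 0; maximin = 0.
Column maxima: Match → 4, Ignore → 0, Undercut → 2; minimax = 0.
maximin = minimax = 0, so a saddle point exists.

Yes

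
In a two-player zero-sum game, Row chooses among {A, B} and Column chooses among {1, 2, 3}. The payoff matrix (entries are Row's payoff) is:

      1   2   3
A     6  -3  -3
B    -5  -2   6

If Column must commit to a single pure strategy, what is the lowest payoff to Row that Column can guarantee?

-2

Column maxima: 1 → 6, 2 → -2, 3 → 6.
The smallest of these is -2.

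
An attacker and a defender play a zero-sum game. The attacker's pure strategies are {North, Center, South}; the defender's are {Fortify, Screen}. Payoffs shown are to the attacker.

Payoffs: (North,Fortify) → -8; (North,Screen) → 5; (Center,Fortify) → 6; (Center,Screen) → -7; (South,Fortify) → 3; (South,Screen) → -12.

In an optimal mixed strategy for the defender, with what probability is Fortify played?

6/13

Row minima: North → -8, Center → -7, South → -12; maximin = -7.
Column maxima: Fortify → 6, Screen → 5; minimax = 5.
-7 ≠ 5, so there is no saddle point; optimal play is mixed.
South is strictly dominated by Center, so the attacker never plays it.
On the remaining 2×2 (North, Center vs Fortify, Screen):
Let the attacker play North with probability p. Expected payoff against Fortify: (-8)p + 6(1−p) = −14p + 6; against Screen: 5p + (-7)(1−p) = 12p − 7.
Setting these equal: −14p + 6 = 12p − 7 ⇒ −26p = -13 ⇒ p = 1/2, and the value is (-14)·(1/2) + 6 = -1.
For the defender: with q = P(Fortify), equating North's and Center's payoffs gives −13q + 5 = 13q − 7 ⇒ q = 6/13.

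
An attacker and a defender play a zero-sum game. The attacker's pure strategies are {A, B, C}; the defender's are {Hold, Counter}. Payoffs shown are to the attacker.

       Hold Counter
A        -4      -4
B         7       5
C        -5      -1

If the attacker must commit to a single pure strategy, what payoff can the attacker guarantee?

5

Row minima: A → -4, B → 5, C → -5.
The best of these is 5.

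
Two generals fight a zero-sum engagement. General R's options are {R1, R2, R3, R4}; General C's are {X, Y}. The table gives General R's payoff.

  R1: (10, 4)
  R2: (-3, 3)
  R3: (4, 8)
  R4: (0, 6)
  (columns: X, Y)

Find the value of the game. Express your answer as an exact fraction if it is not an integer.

32/5

Row minima: R1 → 4, R2 → -3, R3 → 4, R4 → 0; maximin = 4.
Column maxima: X → 10, Y → 8; minimax = 8.
4 ≠ 8, so there is no saddle point; optimal play is mixed.
R2 is strictly dominated by R1, so General R never plays it.
R4 is strictly dominated by R3, so General R never plays it.
On the remaining 2×2 (R1, R3 vs X, Y):
Let General R play R1 with probability p. Expected payoff against X: 10p + 4(1−p) = 6p + 4; against Y: 4p + 8(1−p) = −4p + 8.
Setting these equal: 6p + 4 = −4p + 8 ⇒ 10p = 4 ⇒ p = 2/5, and the value is (6)·(2/5) + 4 = 32/5.
For General C: with q = P(X), equating R1's and R3's payoffs gives 6q + 4 = −4q + 8 ⇒ q = 2/5.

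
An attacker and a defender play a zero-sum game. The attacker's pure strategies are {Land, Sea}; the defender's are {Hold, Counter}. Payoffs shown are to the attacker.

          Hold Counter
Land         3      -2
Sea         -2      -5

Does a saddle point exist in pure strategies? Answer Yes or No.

Row minima: Land → -2, Sea → -5; maximin = -2.
Column maxima: Hold → 3, Counter → -2; minimax = -2.
maximin = minimax = -2, so a saddle point exists.

Yes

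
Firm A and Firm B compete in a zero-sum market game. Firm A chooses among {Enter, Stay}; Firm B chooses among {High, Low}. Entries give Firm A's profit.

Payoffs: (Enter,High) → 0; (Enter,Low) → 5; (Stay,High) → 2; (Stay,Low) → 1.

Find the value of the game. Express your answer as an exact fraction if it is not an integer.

Row minima: Enter → 0, Stay → 1; maximin = 1.
Column maxima: High → 2, Low → 5; minimax = 2.
1 ≠ 2, so there is no saddle point; optimal play is mixed.
Let Firm A play Enter with probability p. Expected payoff against High: 0p + 2(1−p) = −2p + 2; against Low: 5p + 1(1−p) = 4p + 1.
Setting these equal: −2p + 2 = 4p + 1 ⇒ −6p = -1 ⇒ p = 1/6, and the value is (-2)·(1/6) + 2 = 5/3.
For Firm B: with q = P(High), equating Enter's and Stay's payoffs gives −5q + 5 = q + 1 ⇒ q = 2/3.

5/3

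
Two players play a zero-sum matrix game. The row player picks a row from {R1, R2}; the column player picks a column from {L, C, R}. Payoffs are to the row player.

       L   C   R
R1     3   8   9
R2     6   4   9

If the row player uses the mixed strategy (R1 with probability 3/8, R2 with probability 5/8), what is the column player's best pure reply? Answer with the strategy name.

If the column player plays L, the row player's expected payoff is (3/8)·3 + (5/8)·6 = 39/8.
If the column player plays C, the row player's expected payoff is (3/8)·8 + (5/8)·4 = 11/2.
If the column player plays R, the row player's expected payoff is (3/8)·9 + (5/8)·9 = 9.
The column player minimizes the row player's payoff; the smallest is 39/8, so the best response is L.

L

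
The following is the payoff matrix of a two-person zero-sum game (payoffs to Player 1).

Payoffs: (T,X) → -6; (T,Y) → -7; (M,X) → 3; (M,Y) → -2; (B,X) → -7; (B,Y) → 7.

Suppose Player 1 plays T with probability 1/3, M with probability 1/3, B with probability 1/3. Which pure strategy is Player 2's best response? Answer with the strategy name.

X

If Player 2 plays X, Player 1's expected payoff is (1/3)·(-6) + (1/3)·3 + (1/3)·(-7) = -10/3.
If Player 2 plays Y, Player 1's expected payoff is (1/3)·(-7) + (1/3)·(-2) + (1/3)·7 = -2/3.
Player 2 minimizes Player 1's payoff; the smallest is -10/3, so the best response is X.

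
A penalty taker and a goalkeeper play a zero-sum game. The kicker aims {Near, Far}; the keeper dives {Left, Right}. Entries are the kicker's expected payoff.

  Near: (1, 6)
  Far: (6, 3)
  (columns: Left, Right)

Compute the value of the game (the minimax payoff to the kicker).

Row minima: Near → 1, Far → 3; maximin = 3.
Column maxima: Left → 6, Right → 6; minimax = 6.
3 ≠ 6, so there is no saddle point; optimal play is mixed.
Let the kicker play Near with probability p. Expected payoff against Left: 1p + 6(1−p) = −5p + 6; against Right: 6p + 3(1−p) = 3p + 3.
Setting these equal: −5p + 6 = 3p + 3 ⇒ −8p = -3 ⇒ p = 3/8, and the value is (-5)·(3/8) + 6 = 33/8.
For the keeper: with q = P(Left), equating Near's and Far's payoffs gives −5q + 6 = 3q + 3 ⇒ q = 3/8.

33/8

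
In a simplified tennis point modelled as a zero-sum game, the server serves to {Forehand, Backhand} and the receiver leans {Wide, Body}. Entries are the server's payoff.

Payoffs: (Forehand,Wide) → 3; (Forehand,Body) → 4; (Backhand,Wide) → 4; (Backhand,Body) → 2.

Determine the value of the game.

Row minima: Forehand → 3, Backhand → 2; maximin = 3.
Column maxima: Wide → 4, Body → 4; minimax = 4.
3 ≠ 4, so there is no saddle point; optimal play is mixed.
Let the server play Forehand with probability p. Expected payoff against Wide: 3p + 4(1−p) = −p + 4; against Body: 4p + 2(1−p) = 2p + 2.
Setting these equal: −p + 4 = 2p + 2 ⇒ −3p = -2 ⇒ p = 2/3, and the value is (-1)·(2/3) + 4 = 10/3.
For the receiver: with q = P(Wide), equating Forehand's and Backhand's payoffs gives −q + 4 = 2q + 2 ⇒ q = 2/3.

10/3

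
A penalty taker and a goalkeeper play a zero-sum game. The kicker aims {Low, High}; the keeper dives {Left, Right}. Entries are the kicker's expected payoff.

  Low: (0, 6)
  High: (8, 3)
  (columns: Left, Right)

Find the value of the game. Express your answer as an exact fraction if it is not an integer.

Row minima: Low → 0, High → 3; maximin = 3.
Column maxima: Left → 8, Right → 6; minimax = 6.
3 ≠ 6, so there is no saddle point; optimal play is mixed.
Let the kicker play Low with probability p. Expected payoff against Left: 0p + 8(1−p) = −8p + 8; against Right: 6p + 3(1−p) = 3p + 3.
Setting these equal: −8p + 8 = 3p + 3 ⇒ −11p = -5 ⇒ p = 5/11, and the value is (-8)·(5/11) + 8 = 48/11.
For the keeper: with q = P(Left), equating Low's and High's payoffs gives −6q + 6 = 5q + 3 ⇒ q = 3/11.

48/11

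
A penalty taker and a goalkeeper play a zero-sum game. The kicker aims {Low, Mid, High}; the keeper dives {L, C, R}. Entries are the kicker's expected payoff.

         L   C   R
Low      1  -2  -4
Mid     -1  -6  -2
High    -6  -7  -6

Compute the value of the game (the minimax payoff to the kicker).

-10/3

Row minima: Low → -4, Mid → -6, High → -7; maximin = -4.
Column maxima: L → 1, C → -2, R → -2; minimax = -2.
-4 ≠ -2, so there is no saddle point; optimal play is mixed.
High is strictly dominated by Low, so the kicker never plays it.
L is strictly dominated by C (it gives the kicker strictly more in every row), so the keeper never plays it.
On the remaining 2×2 (Low, Mid vs C, R):
Let the kicker play Low with probability p. Expected payoff against C: (-2)p + (-6)(1−p) = 4p − 6; against R: (-4)p + (-2)(1−p) = −2p − 2.
Setting these equal: 4p − 6 = −2p − 2 ⇒ 6p = 4 ⇒ p = 2/3, and the value is (4)·(2/3) − 6 = -10/3.
For the keeper: with q = P(C), equating Low's and Mid's payoffs gives 2q − 4 = −4q − 2 ⇒ q = 1/3.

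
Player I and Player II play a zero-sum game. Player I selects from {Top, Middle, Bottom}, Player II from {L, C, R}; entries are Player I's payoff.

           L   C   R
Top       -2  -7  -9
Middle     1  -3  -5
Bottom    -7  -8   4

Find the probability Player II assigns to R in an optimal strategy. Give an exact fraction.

Row minima: Top → -9, Middle → -5, Bottom → -8; maximin = -5.
Column maxima: L → 1, C → -3, R → 4; minimax = -3.
-5 ≠ -3, so there is no saddle point; optimal play is mixed.
Top is strictly dominated by Middle, so Player I never plays it.
L is strictly dominated by C (it gives Player I strictly more in every row), so Player II never plays it.
On the remaining 2×2 (Middle, Bottom vs C, R):
Let Player I play Middle with probability p. Expected payoff against C: (-3)p + (-8)(1−p) = 5p − 8; against R: (-5)p + 4(1−p) = −9p + 4.
Setting these equal: 5p − 8 = −9p + 4 ⇒ 14p = 12 ⇒ p = 6/7, and the value is (5)·(6/7) − 8 = -26/7.
For Player II: with q = P(C), equating Middle's and Bottom's payoffs gives 2q − 5 = −12q + 4 ⇒ q = 9/14.

5/14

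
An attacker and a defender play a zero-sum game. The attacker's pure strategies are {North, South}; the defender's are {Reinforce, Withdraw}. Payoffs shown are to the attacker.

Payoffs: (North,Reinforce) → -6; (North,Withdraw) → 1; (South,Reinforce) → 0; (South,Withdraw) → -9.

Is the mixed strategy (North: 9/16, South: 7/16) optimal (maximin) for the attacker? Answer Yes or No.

Yes

Against Reinforce this mix gives (9/16)·(-6) + (7/16)·0 = -27/8.
Against Withdraw this mix gives (9/16)·1 + (7/16)·(-9) = -27/8.
All of the defender's active replies (Reinforce, Withdraw) yield -27/8, and no column does worse for the attacker. The mix makes the defender indifferent and guarantees -27/8, so it is optimal.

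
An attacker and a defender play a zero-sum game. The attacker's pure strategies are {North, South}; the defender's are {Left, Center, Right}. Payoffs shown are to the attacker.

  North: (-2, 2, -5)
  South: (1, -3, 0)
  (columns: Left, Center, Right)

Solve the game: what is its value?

-3/2

Row minima: North → -5, South → -3; maximin = -3.
Column maxima: Left → 1, Center → 2, Right → 0; minimax = 0.
-3 ≠ 0, so there is no saddle point; optimal play is mixed.
Left is strictly dominated by Right (it gives the attacker strictly more in every row), so the defender never plays it.
On the remaining 2×2 (North, South vs Center, Right):
Let the attacker play North with probability p. Expected payoff against Center: 2p + (-3)(1−p) = 5p − 3; against Right: (-5)p + 0(1−p) = −5p.
Setting these equal: 5p − 3 = −5p ⇒ 10p = 3 ⇒ p = 3/10, and the value is (5)·(3/10) − 3 = -3/2.
For the defender: with q = P(Center), equating North's and South's payoffs gives 7q − 5 = −3q ⇒ q = 1/2.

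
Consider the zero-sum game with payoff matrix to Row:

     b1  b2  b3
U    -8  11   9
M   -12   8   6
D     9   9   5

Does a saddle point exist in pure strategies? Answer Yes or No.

No

Row minima: U → -8, M → -12, D → 5; maximin = 5.
Column maxima: b1 → 9, b2 → 11, b3 → 9; minimax = 9.
5 ≠ 9, so no pure-strategy equilibrium exists.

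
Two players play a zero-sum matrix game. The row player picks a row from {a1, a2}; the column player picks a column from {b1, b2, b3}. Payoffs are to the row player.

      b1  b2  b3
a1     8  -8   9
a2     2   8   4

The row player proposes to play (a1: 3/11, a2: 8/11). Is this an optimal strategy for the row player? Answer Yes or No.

Yes

Against b1 this mix gives (3/11)·8 + (8/11)·2 = 40/11.
Against b2 this mix gives (3/11)·(-8) + (8/11)·8 = 40/11.
Against b3 this mix gives (3/11)·9 + (8/11)·4 = 59/11.
All of the column player's active replies (b1, b2) yield 40/11, and no column does worse for the row player. The mix makes the column player indifferent and guarantees 40/11, so it is optimal.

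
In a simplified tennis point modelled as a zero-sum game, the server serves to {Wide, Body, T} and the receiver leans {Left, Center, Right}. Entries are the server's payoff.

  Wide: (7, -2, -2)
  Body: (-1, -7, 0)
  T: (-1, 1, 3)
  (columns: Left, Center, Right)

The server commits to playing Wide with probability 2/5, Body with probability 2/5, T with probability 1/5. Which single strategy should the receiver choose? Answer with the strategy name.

If the receiver plays Left, the server's expected payoff is (2/5)·7 + (2/5)·(-1) + (1/5)·(-1) = 11/5.
If the receiver plays Center, the server's expected payoff is (2/5)·(-2) + (2/5)·(-7) + (1/5)·1 = -17/5.
If the receiver plays Right, the server's expected payoff is (2/5)·(-2) + (2/5)·0 + (1/5)·3 = -1/5.
The receiver minimizes the server's payoff; the smallest is -17/5, so the best response is Center.

Center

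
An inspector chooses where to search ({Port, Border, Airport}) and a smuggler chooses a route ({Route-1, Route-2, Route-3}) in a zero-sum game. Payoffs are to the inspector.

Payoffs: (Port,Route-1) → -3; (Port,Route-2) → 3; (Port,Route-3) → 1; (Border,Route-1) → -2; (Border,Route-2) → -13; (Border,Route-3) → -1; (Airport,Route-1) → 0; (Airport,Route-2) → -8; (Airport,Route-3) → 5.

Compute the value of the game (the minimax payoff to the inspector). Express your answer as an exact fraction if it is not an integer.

Row minima: Port → -3, Border → -13, Airport → -8; maximin = -3.
Column maxima: Route-1 → 0, Route-2 → 3, Route-3 → 5; minimax = 0.
-3 ≠ 0, so there is no saddle point; optimal play is mixed.
Border is strictly dominated by Airport, so the inspector never plays it.
Route-3 is strictly dominated by Route-1 (it gives the inspector strictly more in every row), so the smuggler never plays it.
On the remaining 2×2 (Port, Airport vs Route-1, Route-2):
Let the inspector play Port with probability p. Expected payoff against Route-1: (-3)p + 0(1−p) = −3p; against Route-2: 3p + (-8)(1−p) = 11p − 8.
Setting these equal: −3p = 11p − 8 ⇒ −14p = -8 ⇒ p = 4/7, and the value is (-3)·(4/7) = -12/7.
For the smuggler: with q = P(Route-1), equating Port's and Airport's payoffs gives −6q + 3 = 8q − 8 ⇒ q = 11/14.

-12/7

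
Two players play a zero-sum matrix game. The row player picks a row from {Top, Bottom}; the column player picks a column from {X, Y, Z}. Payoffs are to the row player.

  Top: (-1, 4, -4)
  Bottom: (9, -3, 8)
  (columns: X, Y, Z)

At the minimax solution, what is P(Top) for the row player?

Row minima: Top → -4, Bottom → -3; maximin = -3.
Column maxima: X → 9, Y → 4, Z → 8; minimax = 4.
-3 ≠ 4, so there is no saddle point; optimal play is mixed.
X is strictly dominated by Z (it gives the row player strictly more in every row), so the column player never plays it.
On the remaining 2×2 (Top, Bottom vs Y, Z):
Let the row player play Top with probability p. Expected payoff against Y: 4p + (-3)(1−p) = 7p − 3; against Z: (-4)p + 8(1−p) = −12p + 8.
Setting these equal: 7p − 3 = −12p + 8 ⇒ 19p = 11 ⇒ p = 11/19, and the value is (7)·(11/19) − 3 = 20/19.
For the column player: with q = P(Y), equating Top's and Bottom's payoffs gives 8q − 4 = −11q + 8 ⇒ q = 12/19.

11/19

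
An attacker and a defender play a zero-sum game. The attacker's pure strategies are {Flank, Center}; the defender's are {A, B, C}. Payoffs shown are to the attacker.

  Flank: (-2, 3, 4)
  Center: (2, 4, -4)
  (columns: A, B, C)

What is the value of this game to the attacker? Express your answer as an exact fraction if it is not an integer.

Row minima: Flank → -2, Center → -4; maximin = -2.
Column maxima: A → 2, B → 4, C → 4; minimax = 2.
-2 ≠ 2, so there is no saddle point; optimal play is mixed.
B is strictly dominated by A (it gives the attacker strictly more in every row), so the defender never plays it.
On the remaining 2×2 (Flank, Center vs A, C):
Let the attacker play Flank with probability p. Expected payoff against A: (-2)p + 2(1−p) = −4p + 2; against C: 4p + (-4)(1−p) = 8p − 4.
Setting these equal: −4p + 2 = 8p − 4 ⇒ −12p = -6 ⇒ p = 1/2, and the value is (-4)·(1/2) + 2 = 0.
For the defender: with q = P(A), equating Flank's and Center's payoffs gives −6q + 4 = 6q − 4 ⇒ q = 2/3.

0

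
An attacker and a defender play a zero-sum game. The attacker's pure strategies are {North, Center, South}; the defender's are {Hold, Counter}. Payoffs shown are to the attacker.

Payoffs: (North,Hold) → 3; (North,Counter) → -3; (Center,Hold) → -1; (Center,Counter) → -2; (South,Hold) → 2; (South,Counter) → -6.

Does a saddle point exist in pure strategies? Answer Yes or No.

Row minima: North → -3, Center → -2, South → -6; maximin = -2.
Column maxima: Hold → 3, Counter → -2; minimax = -2.
maximin = minimax = -2, so a saddle point exists.

Yes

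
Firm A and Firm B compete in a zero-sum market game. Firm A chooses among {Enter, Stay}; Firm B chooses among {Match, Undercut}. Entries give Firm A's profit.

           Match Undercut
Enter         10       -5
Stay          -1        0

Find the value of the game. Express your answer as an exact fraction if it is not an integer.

Row minima: Enter → -5, Stay → -1; maximin = -1.
Column maxima: Match → 10, Undercut → 0; minimax = 0.
-1 ≠ 0, so there is no saddle point; optimal play is mixed.
Let Firm A play Enter with probability p. Expected payoff against Match: 10p + (-1)(1−p) = 11p − 1; against Undercut: (-5)p + 0(1−p) = −5p.
Setting these equal: 11p − 1 = −5p ⇒ 16p = 1 ⇒ p = 1/16, and the value is (11)·(1/16) − 1 = -5/16.
For Firm B: with q = P(Match), equating Enter's and Stay's payoffs gives 15q − 5 = −q ⇒ q = 5/16.

-5/16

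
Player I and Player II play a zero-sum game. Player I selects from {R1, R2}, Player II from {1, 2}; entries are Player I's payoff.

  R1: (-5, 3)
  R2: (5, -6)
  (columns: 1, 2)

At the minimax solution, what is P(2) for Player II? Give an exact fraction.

Row minima: R1 → -5, R2 → -6; maximin = -5.
Column maxima: 1 → 5, 2 → 3; minimax = 3.
-5 ≠ 3, so there is no saddle point; optimal play is mixed.
Let Player I play R1 with probability p. Expected payoff against 1: (-5)p + 5(1−p) = −10p + 5; against 2: 3p + (-6)(1−p) = 9p − 6.
Setting these equal: −10p + 5 = 9p − 6 ⇒ −19p = -11 ⇒ p = 11/19, and the value is (-10)·(11/19) + 5 = -15/19.
For Player II: with q = P(1), equating R1's and R2's payoffs gives −8q + 3 = 11q − 6 ⇒ q = 9/19.

10/19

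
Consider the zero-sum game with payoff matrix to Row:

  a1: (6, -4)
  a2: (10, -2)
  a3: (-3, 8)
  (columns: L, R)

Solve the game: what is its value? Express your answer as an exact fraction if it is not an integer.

74/23

Row minima: a1 → -4, a2 → -2, a3 → -3; maximin = -2.
Column maxima: L → 10, R → 8; minimax = 8.
-2 ≠ 8, so there is no saddle point; optimal play is mixed.
a1 is strictly dominated by a2, so Row never plays it.
On the remaining 2×2 (a2, a3 vs L, R):
Let Row play a2 with probability p. Expected payoff against L: 10p + (-3)(1−p) = 13p − 3; against R: (-2)p + 8(1−p) = −10p + 8.
Setting these equal: 13p − 3 = −10p + 8 ⇒ 23p = 11 ⇒ p = 11/23, and the value is (13)·(11/23) − 3 = 74/23.
For Column: with q = P(L), equating a2's and a3's payoffs gives 12q − 2 = −11q + 8 ⇒ q = 10/23.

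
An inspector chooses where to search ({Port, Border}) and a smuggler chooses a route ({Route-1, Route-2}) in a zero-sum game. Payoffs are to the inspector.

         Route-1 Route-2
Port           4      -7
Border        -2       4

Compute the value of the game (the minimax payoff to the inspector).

Row minima: Port → -7, Border → -2; maximin = -2.
Column maxima: Route-1 → 4, Route-2 → 4; minimax = 4.
-2 ≠ 4, so there is no saddle point; optimal play is mixed.
Let the inspector play Port with probability p. Expected payoff against Route-1: 4p + (-2)(1−p) = 6p − 2; against Route-2: (-7)p + 4(1−p) = −11p + 4.
Setting these equal: 6p − 2 = −11p + 4 ⇒ 17p = 6 ⇒ p = 6/17, and the value is (6)·(6/17) − 2 = 2/17.
For the smuggler: with q = P(Route-1), equating Port's and Border's payoffs gives 11q − 7 = −6q + 4 ⇒ q = 11/17.

2/17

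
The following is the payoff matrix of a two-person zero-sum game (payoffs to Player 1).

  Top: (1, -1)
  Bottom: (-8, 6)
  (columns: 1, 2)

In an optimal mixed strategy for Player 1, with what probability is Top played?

7/8

Row minima: Top → -1, Bottom → -8; maximin = -1.
Column maxima: 1 → 1, 2 → 6; minimax = 1.
-1 ≠ 1, so there is no saddle point; optimal play is mixed.
Let Player 1 play Top with probability p. Expected payoff against 1: 1p + (-8)(1−p) = 9p − 8; against 2: (-1)p + 6(1−p) = −7p + 6.
Setting these equal: 9p − 8 = −7p + 6 ⇒ 16p = 14 ⇒ p = 7/8, and the value is (9)·(7/8) − 8 = -1/8.
For Player 2: with q = P(1), equating Top's and Bottom's payoffs gives 2q − 1 = −14q + 6 ⇒ q = 7/16.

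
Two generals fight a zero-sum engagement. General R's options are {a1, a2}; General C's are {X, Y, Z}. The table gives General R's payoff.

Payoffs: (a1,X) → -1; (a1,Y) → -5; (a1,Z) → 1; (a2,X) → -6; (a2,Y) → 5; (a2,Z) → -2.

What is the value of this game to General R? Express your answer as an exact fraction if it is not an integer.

Row minima: a1 → -5, a2 → -6; maximin = -5.
Column maxima: X → -1, Y → 5, Z → 1; minimax = -1.
-5 ≠ -1, so there is no saddle point; optimal play is mixed.
Z is strictly dominated by X (it gives General R strictly more in every row), so General C never plays it.
On the remaining 2×2 (a1, a2 vs X, Y):
Let General R play a1 with probability p. Expected payoff against X: (-1)p + (-6)(1−p) = 5p − 6; against Y: (-5)p + 5(1−p) = −10p + 5.
Setting these equal: 5p − 6 = −10p + 5 ⇒ 15p = 11 ⇒ p = 11/15, and the value is (5)·(11/15) − 6 = -7/3.
For General C: with q = P(X), equating a1's and a2's payoffs gives 4q − 5 = −11q + 5 ⇒ q = 2/3.

-7/3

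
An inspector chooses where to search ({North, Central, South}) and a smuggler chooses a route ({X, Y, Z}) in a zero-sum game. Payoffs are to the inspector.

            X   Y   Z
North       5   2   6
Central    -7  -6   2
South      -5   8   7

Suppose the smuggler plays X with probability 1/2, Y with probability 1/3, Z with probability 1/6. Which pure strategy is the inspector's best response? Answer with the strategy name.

North

Expected payoff of North: (1/2)·5 + (1/3)·2 + (1/6)·6 = 25/6.
Expected payoff of Central: (1/2)·(-7) + (1/3)·(-6) + (1/6)·2 = -31/6.
Expected payoff of South: (1/2)·(-5) + (1/3)·8 + (1/6)·7 = 4/3.
The largest is 25/6, so the inspector's best response is North.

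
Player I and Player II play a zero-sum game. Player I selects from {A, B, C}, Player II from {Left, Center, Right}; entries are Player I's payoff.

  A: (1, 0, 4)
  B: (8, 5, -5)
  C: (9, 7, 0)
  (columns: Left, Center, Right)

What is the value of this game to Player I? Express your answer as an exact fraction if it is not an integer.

Row minima: A → 0, B → -5, C → 0; maximin = 0.
Column maxima: Left → 9, Center → 7, Right → 4; minimax = 4.
0 ≠ 4, so there is no saddle point; optimal play is mixed.
B is strictly dominated by C, so Player I never plays it.
Left is strictly dominated by Center (it gives Player I strictly more in every row), so Player II never plays it.
On the remaining 2×2 (A, C vs Center, Right):
Let Player I play A with probability p. Expected payoff against Center: 0p + 7(1−p) = −7p + 7; against Right: 4p + 0(1−p) = 4p.
Setting these equal: −7p + 7 = 4p ⇒ −11p = -7 ⇒ p = 7/11, and the value is (-7)·(7/11) + 7 = 28/11.
For Player II: with q = P(Center), equating A's and C's payoffs gives −4q + 4 = 7q ⇒ q = 4/11.

28/11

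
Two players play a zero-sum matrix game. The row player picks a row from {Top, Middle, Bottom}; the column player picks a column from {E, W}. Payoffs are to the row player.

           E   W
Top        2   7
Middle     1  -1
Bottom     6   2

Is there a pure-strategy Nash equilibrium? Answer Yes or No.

Row minima: Top → 2, Middle → -1, Bottom → 2; maximin = 2.
Column maxima: E → 6, W → 7; minimax = 6.
2 ≠ 6, so no pure-strategy equilibrium exists.

No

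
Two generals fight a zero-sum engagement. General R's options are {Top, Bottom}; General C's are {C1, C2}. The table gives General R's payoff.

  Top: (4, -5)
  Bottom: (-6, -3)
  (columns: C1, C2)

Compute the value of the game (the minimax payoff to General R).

-7/2

Row minima: Top → -5, Bottom → -6; maximin = -5.
Column maxima: C1 → 4, C2 → -3; minimax = -3.
-5 ≠ -3, so there is no saddle point; optimal play is mixed.
Let General R play Top with probability p. Expected payoff against C1: 4p + (-6)(1−p) = 10p − 6; against C2: (-5)p + (-3)(1−p) = −2p − 3.
Setting these equal: 10p − 6 = −2p − 3 ⇒ 12p = 3 ⇒ p = 1/4, and the value is (10)·(1/4) − 6 = -7/2.
For General C: with q = P(C1), equating Top's and Bottom's payoffs gives 9q − 5 = −3q − 3 ⇒ q = 1/6.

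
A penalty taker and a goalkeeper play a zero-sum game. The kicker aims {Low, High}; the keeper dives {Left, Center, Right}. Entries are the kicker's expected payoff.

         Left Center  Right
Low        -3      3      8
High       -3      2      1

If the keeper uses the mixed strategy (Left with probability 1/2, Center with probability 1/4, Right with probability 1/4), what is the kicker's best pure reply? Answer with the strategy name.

Low

Expected payoff of Low: (1/2)·(-3) + (1/4)·3 + (1/4)·8 = 5/4.
Expected payoff of High: (1/2)·(-3) + (1/4)·2 + (1/4)·1 = -3/4.
The largest is 5/4, so the kicker's best response is Low.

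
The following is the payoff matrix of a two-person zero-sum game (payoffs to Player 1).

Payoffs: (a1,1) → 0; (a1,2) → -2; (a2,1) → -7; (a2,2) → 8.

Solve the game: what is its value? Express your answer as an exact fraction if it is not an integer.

Row minima: a1 → -2, a2 → -7; maximin = -2.
Column maxima: 1 → 0, 2 → 8; minimax = 0.
-2 ≠ 0, so there is no saddle point; optimal play is mixed.
Let Player 1 play a1 with probability p. Expected payoff against 1: 0p + (-7)(1−p) = 7p − 7; against 2: (-2)p + 8(1−p) = −10p + 8.
Setting these equal: 7p − 7 = −10p + 8 ⇒ 17p = 15 ⇒ p = 15/17, and the value is (7)·(15/17) − 7 = -14/17.
For Player 2: with q = P(1), equating a1's and a2's payoffs gives 2q − 2 = −15q + 8 ⇒ q = 10/17.

-14/17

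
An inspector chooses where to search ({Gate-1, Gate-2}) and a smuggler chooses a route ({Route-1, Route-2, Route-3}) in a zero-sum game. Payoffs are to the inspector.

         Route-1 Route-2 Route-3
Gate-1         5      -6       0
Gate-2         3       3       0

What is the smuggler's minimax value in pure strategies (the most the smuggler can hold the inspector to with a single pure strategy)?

0

Column maxima: Route-1 → 5, Route-2 → 3, Route-3 → 0.
The smallest of these is 0.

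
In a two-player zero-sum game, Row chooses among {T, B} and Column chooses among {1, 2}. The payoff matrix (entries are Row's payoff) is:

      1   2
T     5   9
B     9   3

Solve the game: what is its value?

33/5

Row minima: T → 5, B → 3; maximin = 5.
Column maxima: 1 → 9, 2 → 9; minimax = 9.
5 ≠ 9, so there is no saddle point; optimal play is mixed.
Let Row play T with probability p. Expected payoff against 1: 5p + 9(1−p) = −4p + 9; against 2: 9p + 3(1−p) = 6p + 3.
Setting these equal: −4p + 9 = 6p + 3 ⇒ −10p = -6 ⇒ p = 3/5, and the value is (-4)·(3/5) + 9 = 33/5.
For Column: with q = P(1), equating T's and B's payoffs gives −4q + 9 = 6q + 3 ⇒ q = 3/5.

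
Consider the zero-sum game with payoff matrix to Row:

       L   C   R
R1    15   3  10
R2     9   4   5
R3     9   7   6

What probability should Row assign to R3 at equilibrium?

7/8

Row minima: R1 → 3, R2 → 4, R3 → 6; maximin = 6.
Column maxima: L → 15, C → 7, R → 10; minimax = 7.
6 ≠ 7, so there is no saddle point; optimal play is mixed.
L is strictly dominated by C (it gives Row strictly more in every row), so Column never plays it.
With L eliminated, R2 is strictly dominated by R3 (R3 gives Row strictly more in every remaining column), so Row never plays it.
On the remaining 2×2 (R1, R3 vs C, R):
Let Row play R1 with probability p. Expected payoff against C: 3p + 7(1−p) = −4p + 7; against R: 10p + 6(1−p) = 4p + 6.
Setting these equal: −4p + 7 = 4p + 6 ⇒ −8p = -1 ⇒ p = 1/8, and the value is (-4)·(1/8) + 7 = 13/2.
For Column: with q = P(C), equating R1's and R3's payoffs gives −7q + 10 = q + 6 ⇒ q = 1/2.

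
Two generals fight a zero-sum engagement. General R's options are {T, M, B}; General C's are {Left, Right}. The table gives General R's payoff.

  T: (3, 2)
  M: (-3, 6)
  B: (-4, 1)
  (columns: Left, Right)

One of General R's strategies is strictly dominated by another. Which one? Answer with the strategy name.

T gives a strictly higher payoff than B against every column: 3 > -4, 2 > 1.
So B is strictly dominated and General R never plays it.

B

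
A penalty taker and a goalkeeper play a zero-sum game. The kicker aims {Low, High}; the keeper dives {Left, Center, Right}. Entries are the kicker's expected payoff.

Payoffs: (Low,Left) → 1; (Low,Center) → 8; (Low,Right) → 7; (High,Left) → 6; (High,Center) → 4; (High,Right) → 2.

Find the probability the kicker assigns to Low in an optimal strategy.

Row minima: Low → 1, High → 2; maximin = 2.
Column maxima: Left → 6, Center → 8, Right → 7; minimax = 6.
2 ≠ 6, so there is no saddle point; optimal play is mixed.
Center is strictly dominated by Right (it gives the kicker strictly more in every row), so the keeper never plays it.
On the remaining 2×2 (Low, High vs Left, Right):
Let the kicker play Low with probability p. Expected payoff against Left: 1p + 6(1−p) = −5p + 6; against Right: 7p + 2(1−p) = 5p + 2.
Setting these equal: −5p + 6 = 5p + 2 ⇒ −10p = -4 ⇒ p = 2/5, and the value is (-5)·(2/5) + 6 = 4.
For the keeper: with q = P(Left), equating Low's and High's payoffs gives −6q + 7 = 4q + 2 ⇒ q = 1/2.

2/5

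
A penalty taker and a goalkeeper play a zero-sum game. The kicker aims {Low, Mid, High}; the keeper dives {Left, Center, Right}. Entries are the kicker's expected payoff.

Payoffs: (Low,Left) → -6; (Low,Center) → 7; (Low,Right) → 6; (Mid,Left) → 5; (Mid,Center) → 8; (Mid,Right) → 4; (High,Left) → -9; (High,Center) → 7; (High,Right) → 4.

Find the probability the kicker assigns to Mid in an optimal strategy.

Row minima: Low → -6, Mid → 4, High → -9; maximin = 4.
Column maxima: Left → 5, Center → 8, Right → 6; minimax = 5.
4 ≠ 5, so there is no saddle point; optimal play is mixed.
Center is strictly dominated by Left (it gives the kicker strictly more in every row), so the keeper never plays it.
With Center eliminated, High is strictly dominated by Low (Low gives the kicker strictly more in every remaining column), so the kicker never plays it.
On the remaining 2×2 (Low, Mid vs Left, Right):
Let the kicker play Low with probability p. Expected payoff against Left: (-6)p + 5(1−p) = −11p + 5; against Right: 6p + 4(1−p) = 2p + 4.
Setting these equal: −11p + 5 = 2p + 4 ⇒ −13p = -1 ⇒ p = 1/13, and the value is (-11)·(1/13) + 5 = 54/13.
For the keeper: with q = P(Left), equating Low's and Mid's payoffs gives −12q + 6 = q + 4 ⇒ q = 2/13.

12/13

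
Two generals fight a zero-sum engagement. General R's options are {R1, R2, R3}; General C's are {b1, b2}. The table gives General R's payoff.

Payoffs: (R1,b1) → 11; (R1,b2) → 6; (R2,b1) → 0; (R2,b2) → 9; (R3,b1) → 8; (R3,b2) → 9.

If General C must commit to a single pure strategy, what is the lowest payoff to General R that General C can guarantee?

Column maxima: b1 → 11, b2 → 9.
The smallest of these is 9.

9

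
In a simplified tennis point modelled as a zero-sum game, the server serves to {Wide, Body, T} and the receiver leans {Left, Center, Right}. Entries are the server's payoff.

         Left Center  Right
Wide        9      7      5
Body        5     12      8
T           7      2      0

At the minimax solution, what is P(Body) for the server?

Row minima: Wide → 5, Body → 5, T → 0; maximin = 5.
Column maxima: Left → 9, Center → 12, Right → 8; minimax = 8.
5 ≠ 8, so there is no saddle point; optimal play is mixed.
T is strictly dominated by Wide, so the server never plays it.
Center is strictly dominated by Right (it gives the server strictly more in every row), so the receiver never plays it.
On the remaining 2×2 (Wide, Body vs Left, Right):
Let the server play Wide with probability p. Expected payoff against Left: 9p + 5(1−p) = 4p + 5; against Right: 5p + 8(1−p) = −3p + 8.
Setting these equal: 4p + 5 = −3p + 8 ⇒ 7p = 3 ⇒ p = 3/7, and the value is (4)·(3/7) + 5 = 47/7.
For the receiver: with q = P(Left), equating Wide's and Body's payoffs gives 4q + 5 = −3q + 8 ⇒ q = 3/7.

4/7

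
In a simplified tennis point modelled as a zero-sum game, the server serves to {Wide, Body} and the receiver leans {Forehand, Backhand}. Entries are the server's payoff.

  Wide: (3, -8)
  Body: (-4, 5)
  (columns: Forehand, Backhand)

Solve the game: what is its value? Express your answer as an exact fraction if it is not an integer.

-17/20

Row minima: Wide → -8, Body → -4; maximin = -4.
Column maxima: Forehand → 3, Backhand → 5; minimax = 3.
-4 ≠ 3, so there is no saddle point; optimal play is mixed.
Let the server play Wide with probability p. Expected payoff against Forehand: 3p + (-4)(1−p) = 7p − 4; against Backhand: (-8)p + 5(1−p) = −13p + 5.
Setting these equal: 7p − 4 = −13p + 5 ⇒ 20p = 9 ⇒ p = 9/20, and the value is (7)·(9/20) − 4 = -17/20.
For the receiver: with q = P(Forehand), equating Wide's and Body's payoffs gives 11q − 8 = −9q + 5 ⇒ q = 13/20.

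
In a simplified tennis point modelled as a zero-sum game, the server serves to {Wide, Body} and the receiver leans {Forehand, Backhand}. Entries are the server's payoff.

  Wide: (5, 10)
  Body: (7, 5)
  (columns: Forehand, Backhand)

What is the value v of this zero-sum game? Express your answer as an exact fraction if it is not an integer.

Row minima: Wide → 5, Body → 5; maximin = 5.
Column maxima: Forehand → 7, Backhand → 10; minimax = 7.
5 ≠ 7, so there is no saddle point; optimal play is mixed.
Let the server play Wide with probability p. Expected payoff against Forehand: 5p + 7(1−p) = −2p + 7; against Backhand: 10p + 5(1−p) = 5p + 5.
Setting these equal: −2p + 7 = 5p + 5 ⇒ −7p = -2 ⇒ p = 2/7, and the value is (-2)·(2/7) + 7 = 45/7.
For the receiver: with q = P(Forehand), equating Wide's and Body's payoffs gives −5q + 10 = 2q + 5 ⇒ q = 5/7.

45/7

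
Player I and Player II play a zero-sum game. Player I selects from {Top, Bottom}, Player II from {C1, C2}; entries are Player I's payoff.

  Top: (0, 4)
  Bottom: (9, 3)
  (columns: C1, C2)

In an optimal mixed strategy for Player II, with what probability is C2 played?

9/10

Row minima: Top → 0, Bottom → 3; maximin = 3.
Column maxima: C1 → 9, C2 → 4; minimax = 4.
3 ≠ 4, so there is no saddle point; optimal play is mixed.
Let Player I play Top with probability p. Expected payoff against C1: 0p + 9(1−p) = −9p + 9; against C2: 4p + 3(1−p) = p + 3.
Setting these equal: −9p + 9 = p + 3 ⇒ −10p = -6 ⇒ p = 3/5, and the value is (-9)·(3/5) + 9 = 18/5.
For Player II: with q = P(C1), equating Top's and Bottom's payoffs gives −4q + 4 = 6q + 3 ⇒ q = 1/10.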